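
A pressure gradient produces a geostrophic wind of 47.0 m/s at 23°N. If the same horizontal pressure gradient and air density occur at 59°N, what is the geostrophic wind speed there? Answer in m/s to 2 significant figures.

With the same pressure gradient and density, V_g ∝ 1/f ∝ 1/sin φ.
V₂ = V₁ · sin φ₁ / sin φ₂ = 47.0 × sin 23° / sin 59°
V₂ = 47.0 × 0.3907/0.8572 = 21 m/s

21 m/s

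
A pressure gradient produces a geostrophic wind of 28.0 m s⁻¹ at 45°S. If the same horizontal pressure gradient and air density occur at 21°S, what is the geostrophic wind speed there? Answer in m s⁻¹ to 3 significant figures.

With the same pressure gradient and density, V_g ∝ 1/f ∝ 1/sin φ.
V₂ = V₁ · sin φ₁ / sin φ₂ = 28.0 × sin 45° / sin 21°
V₂ = 28.0 × 0.7071/0.3584 = 55.2 m s⁻¹

55.2 m s⁻¹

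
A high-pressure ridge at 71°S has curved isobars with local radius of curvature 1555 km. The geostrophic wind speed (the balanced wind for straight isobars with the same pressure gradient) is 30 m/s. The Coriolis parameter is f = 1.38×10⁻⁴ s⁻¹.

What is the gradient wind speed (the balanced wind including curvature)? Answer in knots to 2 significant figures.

Around a high, pressure-gradient force acts outward with centrifugal, so Coriolis balances both:
fV = (1/ρ)|∂P/∂n| + V²/R  →  V² − fR·V + fR·V_g = 0
With fR = 1.38×10⁻⁴ × 1555×10³ m = 215 m/s:
V = [fR − √((fR)² − 4 fR V_g)]/2 = [215 − √(215² − 4×215×30)]/2 = 36.1 m/s
Supergeostrophic (V > V_g = 30 m/s), as expected around a high.
Converting: 36.1 m/s × 1.944 = 70 knots

70 knots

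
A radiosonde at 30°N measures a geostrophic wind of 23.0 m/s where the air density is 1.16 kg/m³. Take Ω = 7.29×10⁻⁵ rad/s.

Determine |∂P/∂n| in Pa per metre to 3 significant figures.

1.94×10⁻³ Pa/m

Coriolis parameter at 30°N:
f = 2Ω sin φ = 2 × 7.29×10⁻⁵ × sin 30° = 7.29×10⁻⁵ s⁻¹
Geostrophic balance rearranged: |∂P/∂n| = f ρ V_g
|∂P/∂n| = 7.29×10⁻⁵ × 1.16 × 23.0 = 1.94×10⁻³ Pa/m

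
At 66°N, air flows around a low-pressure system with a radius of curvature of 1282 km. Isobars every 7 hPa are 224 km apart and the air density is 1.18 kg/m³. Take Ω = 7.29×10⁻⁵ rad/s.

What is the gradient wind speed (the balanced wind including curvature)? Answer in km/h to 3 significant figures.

64.8 km/h

Coriolis parameter at 66°N:
f = 2Ω sin φ = 2 × 7.29×10⁻⁵ × sin 66° = 1.33×10⁻⁴ s⁻¹
Pressure gradient: |∂P/∂n| = 700 Pa / 224000 m = 3.12×10⁻³ Pa/m
Geostrophic speed: V_g = |∂P/∂n|/(fρ) = 3.12×10⁻³/(1.33×10⁻⁴ × 1.18) = 19.9 m/s
Around a low, centrifugal force acts outward with Coriolis, so pressure-gradient force balances both:
(1/ρ)|∂P/∂n| = fV + V²/R  →  V² + fR·V − fR·V_g = 0
With fR = 1.33×10⁻⁴ × 1282×10³ m = 171 m/s:
V = [−fR + √((fR)² + 4 fR V_g)]/2 = [−171 + √(171² + 4×171×19.9)]/2 = 18 m/s
Subgeostrophic (V < V_g = 19.9 m/s), as expected around a low.
Converting: 18 m/s × 3.6 = 64.8 km/h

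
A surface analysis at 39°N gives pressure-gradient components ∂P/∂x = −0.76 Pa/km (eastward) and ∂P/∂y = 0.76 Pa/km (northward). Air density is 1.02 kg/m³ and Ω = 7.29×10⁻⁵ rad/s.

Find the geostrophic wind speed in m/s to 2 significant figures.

11 m/s

Coriolis parameter at 39°N:
f = 2Ω sin φ = 2 × 7.29×10⁻⁵ × sin 39° = 9.18×10⁻⁵ s⁻¹
Component geostrophic relations (x east, y north):
u_g = −(1/(fρ)) ∂P/∂y,  v_g = (1/(fρ)) ∂P/∂x
u_g = −(0.76×10⁻³)/(9.18×10⁻⁵ × 1.02) = −8.12 m/s;  v_g = (−0.76×10⁻³)/(9.18×10⁻⁵ × 1.02) = −8.12 m/s
|V_g| = √(u_g² + v_g²) = 11.5 m/s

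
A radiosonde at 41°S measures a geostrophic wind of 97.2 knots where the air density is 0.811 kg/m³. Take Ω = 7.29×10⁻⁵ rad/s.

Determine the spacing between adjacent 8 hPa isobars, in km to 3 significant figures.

Coriolis parameter at 41°S:
f = 2Ω sin φ = 2 × 7.29×10⁻⁵ × sin 41° = 9.57×10⁻⁵ s⁻¹
Wind speed in SI: 97.2 knots = 50.0 m/s
Geostrophic balance rearranged: |∂P/∂n| = f ρ V_g
|∂P/∂n| = 9.57×10⁻⁵ × 0.811 × 50.0 = 3.88×10⁻³ Pa/m
Isobar spacing: Δn = ΔP/|∂P/∂n| = 800 Pa / 3.88×10⁻³ Pa/m = 206236 m ≈ 206 km

206 km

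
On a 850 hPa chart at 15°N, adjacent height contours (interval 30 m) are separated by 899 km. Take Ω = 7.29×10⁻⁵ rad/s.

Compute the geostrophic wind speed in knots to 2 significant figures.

Coriolis parameter at 15°N:
f = 2Ω sin φ = 2 × 7.29×10⁻⁵ × sin 15° = 3.77×10⁻⁵ s⁻¹
Height gradient: |∂Z/∂n| = 30 m / 899000 m = 3.34×10⁻⁵
On a pressure surface, geostrophic balance gives V_g = (g/f)|∂Z/∂n|:
V_g = 9.81 × 3.34×10⁻⁵ / 3.77×10⁻⁵ = 8.68 m/s
Converting: 8.68 m/s × 1.944 = 17 knots

17 knots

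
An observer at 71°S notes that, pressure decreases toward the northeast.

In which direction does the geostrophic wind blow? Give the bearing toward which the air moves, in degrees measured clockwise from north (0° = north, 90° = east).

The pressure-gradient force points toward the northeast (bearing 045°).
Geostrophic balance: in the Southern Hemisphere the Coriolis force deflects motion to the left, so the geostrophic wind blows 90° to the left of the pressure-gradient force (low pressure on the right).
Rotating 045° by 90° counterclockwise gives 315° — the wind blows toward the northwest.

315°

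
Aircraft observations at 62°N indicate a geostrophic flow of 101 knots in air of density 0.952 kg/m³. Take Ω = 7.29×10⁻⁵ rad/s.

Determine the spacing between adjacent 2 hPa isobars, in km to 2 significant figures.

31 km

Coriolis parameter at 62°N:
f = 2Ω sin φ = 2 × 7.29×10⁻⁵ × sin 62° = 1.29×10⁻⁴ s⁻¹
Wind speed in SI: 101 knots = 52.0 m/s
Geostrophic balance rearranged: |∂P/∂n| = f ρ V_g
|∂P/∂n| = 1.29×10⁻⁴ × 0.952 × 52.0 = 6.37×10⁻³ Pa/m
Isobar spacing: Δn = ΔP/|∂P/∂n| = 200 Pa / 6.37×10⁻³ Pa/m = 31408 m ≈ 31 km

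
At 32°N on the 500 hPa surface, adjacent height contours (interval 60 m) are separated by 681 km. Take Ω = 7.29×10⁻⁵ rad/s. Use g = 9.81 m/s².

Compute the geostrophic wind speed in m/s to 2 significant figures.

Coriolis parameter at 32°N:
f = 2Ω sin φ = 2 × 7.29×10⁻⁵ × sin 32° = 7.73×10⁻⁵ s⁻¹
Height gradient: |∂Z/∂n| = 60 m / 681000 m = 8.81×10⁻⁵
On a pressure surface, geostrophic balance gives V_g = (g/f)|∂Z/∂n|:
V_g = 9.81 × 8.81×10⁻⁵ / 7.73×10⁻⁵ = 11.2 m/s

11 m/s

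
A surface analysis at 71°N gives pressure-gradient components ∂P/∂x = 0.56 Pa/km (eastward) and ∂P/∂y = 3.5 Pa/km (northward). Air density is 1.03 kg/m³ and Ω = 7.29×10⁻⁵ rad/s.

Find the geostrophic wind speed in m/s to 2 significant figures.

25 m/s

Coriolis parameter at 71°N:
f = 2Ω sin φ = 2 × 7.29×10⁻⁵ × sin 71° = 1.38×10⁻⁴ s⁻¹
Component geostrophic relations (x east, y north):
u_g = −(1/(fρ)) ∂P/∂y,  v_g = (1/(fρ)) ∂P/∂x
u_g = −(3.5×10⁻³)/(1.38×10⁻⁴ × 1.03) = −24.6 m/s;  v_g = (0.56×10⁻³)/(1.38×10⁻⁴ × 1.03) = 3.94 m/s
|V_g| = √(u_g² + v_g²) = 25.0 m/s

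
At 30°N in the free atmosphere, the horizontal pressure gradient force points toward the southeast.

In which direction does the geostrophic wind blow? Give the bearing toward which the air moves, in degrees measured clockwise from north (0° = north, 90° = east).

The pressure-gradient force points toward the southeast (bearing 135°).
Geostrophic balance: in the Northern Hemisphere the Coriolis force deflects motion to the right, so the geostrophic wind blows 90° to the right of the pressure-gradient force (low pressure on the left).
Rotating 135° by 90° clockwise gives 225° — the wind blows toward the southwest.

225°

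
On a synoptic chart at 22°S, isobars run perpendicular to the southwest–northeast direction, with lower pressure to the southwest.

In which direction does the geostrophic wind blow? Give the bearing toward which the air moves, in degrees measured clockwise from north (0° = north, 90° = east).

The pressure-gradient force points toward the southwest (bearing 225°).
Geostrophic balance: in the Southern Hemisphere the Coriolis force deflects motion to the left, so the geostrophic wind blows 90° to the left of the pressure-gradient force (low pressure on the right).
Rotating 225° by 90° counterclockwise gives 135° — the wind blows toward the southeast.

135°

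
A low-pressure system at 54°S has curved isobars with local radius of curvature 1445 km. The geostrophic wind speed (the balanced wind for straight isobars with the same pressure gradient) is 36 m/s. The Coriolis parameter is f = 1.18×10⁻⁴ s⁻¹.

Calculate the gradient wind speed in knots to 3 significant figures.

Around a low, centrifugal force acts outward with Coriolis, so pressure-gradient force balances both:
(1/ρ)|∂P/∂n| = fV + V²/R  →  V² + fR·V − fR·V_g = 0
With fR = 1.18×10⁻⁴ × 1445×10³ m = 171 m/s:
V = [−fR + √((fR)² + 4 fR V_g)]/2 = [−171 + √(171² + 4×171×36)]/2 = 30.5 m/s
Subgeostrophic (V < V_g = 36 m/s), as expected around a low.
Converting: 30.5 m/s × 1.944 = 59.4 knots

59.4 knots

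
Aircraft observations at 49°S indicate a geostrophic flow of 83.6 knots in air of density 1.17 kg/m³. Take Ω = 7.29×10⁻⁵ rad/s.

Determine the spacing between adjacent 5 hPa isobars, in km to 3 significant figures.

Coriolis parameter at 49°S:
f = 2Ω sin φ = 2 × 7.29×10⁻⁵ × sin 49° = 1.10×10⁻⁴ s⁻¹
Wind speed in SI: 83.6 knots = 43.0 m/s
Geostrophic balance rearranged: |∂P/∂n| = f ρ V_g
|∂P/∂n| = 1.10×10⁻⁴ × 1.17 × 43.0 = 5.54×10⁻³ Pa/m
Isobar spacing: Δn = ΔP/|∂P/∂n| = 500 Pa / 5.54×10⁻³ Pa/m = 90303 m ≈ 90.3 km

90.3 km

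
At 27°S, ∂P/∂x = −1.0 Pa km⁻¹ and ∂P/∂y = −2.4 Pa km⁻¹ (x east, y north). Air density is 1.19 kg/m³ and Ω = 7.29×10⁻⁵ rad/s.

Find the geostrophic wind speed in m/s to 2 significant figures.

33 m/s

Coriolis parameter at 27°S:
f = 2Ω sin φ = 2 × 7.29×10⁻⁵ × sin 27° = 6.62×10⁻⁵ s⁻¹
In the Southern Hemisphere f is negative: f = −6.62×10⁻⁵ s⁻¹.
Component geostrophic relations (x east, y north):
u_g = −(1/(fρ)) ∂P/∂y,  v_g = (1/(fρ)) ∂P/∂x
u_g = −(−2.4×10⁻³)/(−6.62×10⁻⁵ × 1.19) = −30.5 m/s;  v_g = (−1.0×10⁻³)/(−6.62×10⁻⁵ × 1.19) = 12.7 m/s
|V_g| = √(u_g² + v_g²) = 33.0 m/s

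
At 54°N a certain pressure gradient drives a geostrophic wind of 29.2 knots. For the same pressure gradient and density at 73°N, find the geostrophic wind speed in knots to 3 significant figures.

With the same pressure gradient and density, V_g ∝ 1/f ∝ 1/sin φ.
V₂ = V₁ · sin φ₁ / sin φ₂ = 29.2 × sin 54° / sin 73°
V₂ = 29.2 × 0.8090/0.9563 = 24.7 knots

24.7 knots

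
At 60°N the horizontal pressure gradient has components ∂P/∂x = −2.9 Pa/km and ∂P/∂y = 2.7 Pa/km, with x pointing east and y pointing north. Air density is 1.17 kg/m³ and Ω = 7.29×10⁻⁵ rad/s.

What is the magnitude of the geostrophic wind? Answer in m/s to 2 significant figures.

27 m/s

Coriolis parameter at 60°N:
f = 2Ω sin φ = 2 × 7.29×10⁻⁵ × sin 60° = 1.26×10⁻⁴ s⁻¹
Component geostrophic relations (x east, y north):
u_g = −(1/(fρ)) ∂P/∂y,  v_g = (1/(fρ)) ∂P/∂x
u_g = −(2.7×10⁻³)/(1.26×10⁻⁴ × 1.17) = −18.3 m/s;  v_g = (−2.9×10⁻³)/(1.26×10⁻⁴ × 1.17) = −19.6 m/s
|V_g| = √(u_g² + v_g²) = 26.8 m/s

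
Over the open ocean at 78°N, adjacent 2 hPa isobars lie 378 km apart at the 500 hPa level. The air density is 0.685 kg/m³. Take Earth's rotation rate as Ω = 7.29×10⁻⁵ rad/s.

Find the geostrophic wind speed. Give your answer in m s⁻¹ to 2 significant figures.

Coriolis parameter at 78°N:
f = 2Ω sin φ = 2 × 7.29×10⁻⁵ × sin 78° = 1.43×10⁻⁴ s⁻¹
Pressure gradient: |∂P/∂n| = 200 Pa / 378000 m = 5.29×10⁻⁴ Pa/m
Geostrophic balance (pressure-gradient force = Coriolis force):
V_g = (1/(fρ)) |∂P/∂n| = 5.29×10⁻⁴ / (1.43×10⁻⁴ × 0.685) = 5.42 m/s

5.4 m s⁻¹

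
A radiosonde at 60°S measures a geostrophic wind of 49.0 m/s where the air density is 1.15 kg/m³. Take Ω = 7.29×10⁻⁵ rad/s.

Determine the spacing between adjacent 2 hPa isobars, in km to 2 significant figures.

Coriolis parameter at 60°S:
f = 2Ω sin φ = 2 × 7.29×10⁻⁵ × sin 60° = 1.26×10⁻⁴ s⁻¹
Geostrophic balance rearranged: |∂P/∂n| = f ρ V_g
|∂P/∂n| = 1.26×10⁻⁴ × 1.15 × 49.0 = 7.12×10⁻³ Pa/m
Isobar spacing: Δn = ΔP/|∂P/∂n| = 200 Pa / 7.12×10⁻³ Pa/m = 28109 m ≈ 28 km

28 km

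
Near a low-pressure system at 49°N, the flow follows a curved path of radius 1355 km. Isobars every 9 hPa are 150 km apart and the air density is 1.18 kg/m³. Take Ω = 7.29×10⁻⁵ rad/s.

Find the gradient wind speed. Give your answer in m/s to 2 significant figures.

Coriolis parameter at 49°N:
f = 2Ω sin φ = 2 × 7.29×10⁻⁵ × sin 49° = 1.10×10⁻⁴ s⁻¹
Pressure gradient: |∂P/∂n| = 900 Pa / 150000 m = 6.00×10⁻³ Pa/m
Geostrophic speed: V_g = |∂P/∂n|/(fρ) = 6.00×10⁻³/(1.10×10⁻⁴ × 1.18) = 46.2 m/s
Around a low, centrifugal force acts outward with Coriolis, so pressure-gradient force balances both:
(1/ρ)|∂P/∂n| = fV + V²/R  →  V² + fR·V − fR·V_g = 0
With fR = 1.10×10⁻⁴ × 1355×10³ m = 149 m/s:
V = [−fR + √((fR)² + 4 fR V_g)]/2 = [−149 + √(149² + 4×149×46.2)]/2 = 37 m/s
Subgeostrophic (V < V_g = 46.2 m/s), as expected around a low.

37 m/s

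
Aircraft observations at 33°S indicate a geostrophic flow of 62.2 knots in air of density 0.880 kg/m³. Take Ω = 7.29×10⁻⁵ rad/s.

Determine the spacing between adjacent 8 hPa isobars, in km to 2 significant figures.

Coriolis parameter at 33°S:
f = 2Ω sin φ = 2 × 7.29×10⁻⁵ × sin 33° = 7.94×10⁻⁵ s⁻¹
Wind speed in SI: 62.2 knots = 32.0 m/s
Geostrophic balance rearranged: |∂P/∂n| = f ρ V_g
|∂P/∂n| = 7.94×10⁻⁵ × 0.880 × 32.0 = 2.24×10⁻³ Pa/m
Isobar spacing: Δn = ΔP/|∂P/∂n| = 800 Pa / 2.24×10⁻³ Pa/m = 357777 m ≈ 360 km

360 km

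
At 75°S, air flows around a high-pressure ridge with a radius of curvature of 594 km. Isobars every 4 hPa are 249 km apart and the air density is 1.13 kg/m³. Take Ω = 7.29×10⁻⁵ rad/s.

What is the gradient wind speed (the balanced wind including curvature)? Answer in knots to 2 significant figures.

Coriolis parameter at 75°S:
f = 2Ω sin φ = 2 × 7.29×10⁻⁵ × sin 75° = 1.41×10⁻⁴ s⁻¹
Pressure gradient: |∂P/∂n| = 400 Pa / 249000 m = 1.61×10⁻³ Pa/m
Geostrophic speed: V_g = |∂P/∂n|/(fρ) = 1.61×10⁻³/(1.41×10⁻⁴ × 1.13) = 10.1 m/s
Around a high, pressure-gradient force acts outward with centrifugal, so Coriolis balances both:
fV = (1/ρ)|∂P/∂n| + V²/R  →  V² − fR·V + fR·V_g = 0
With fR = 1.41×10⁻⁴ × 594×10³ m = 83.7 m/s:
V = [fR − √((fR)² − 4 fR V_g)]/2 = [83.7 − √(83.7² − 4×83.7×10.1)]/2 = 11.7 m/s
Supergeostrophic (V > V_g = 10.1 m/s), as expected around a high.
Converting: 11.7 m/s × 1.944 = 23 knots

23 knots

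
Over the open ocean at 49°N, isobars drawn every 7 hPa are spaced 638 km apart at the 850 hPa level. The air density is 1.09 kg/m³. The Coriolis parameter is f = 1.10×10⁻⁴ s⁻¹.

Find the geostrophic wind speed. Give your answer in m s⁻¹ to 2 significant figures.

Pressure gradient: |∂P/∂n| = 700 Pa / 638000 m = 1.10×10⁻³ Pa/m
Geostrophic balance (pressure-gradient force = Coriolis force):
V_g = (1/(fρ)) |∂P/∂n| = 1.10×10⁻³ / (1.10×10⁻⁴ × 1.09) = 9.15 m/s

9.2 m s⁻¹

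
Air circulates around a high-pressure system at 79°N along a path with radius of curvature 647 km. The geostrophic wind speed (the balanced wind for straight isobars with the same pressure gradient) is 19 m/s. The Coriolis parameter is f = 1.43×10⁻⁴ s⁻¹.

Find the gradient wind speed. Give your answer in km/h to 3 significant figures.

Around a high, pressure-gradient force acts outward with centrifugal, so Coriolis balances both:
fV = (1/ρ)|∂P/∂n| + V²/R  →  V² − fR·V + fR·V_g = 0
With fR = 1.43×10⁻⁴ × 647×10³ m = 92.5 m/s:
V = [fR − √((fR)² − 4 fR V_g)]/2 = [92.5 − √(92.5² − 4×92.5×19)]/2 = 26.7 m/s
Supergeostrophic (V > V_g = 19 m/s), as expected around a high.
Converting: 26.7 m/s × 3.6 = 96.2 km/h

96.2 km/h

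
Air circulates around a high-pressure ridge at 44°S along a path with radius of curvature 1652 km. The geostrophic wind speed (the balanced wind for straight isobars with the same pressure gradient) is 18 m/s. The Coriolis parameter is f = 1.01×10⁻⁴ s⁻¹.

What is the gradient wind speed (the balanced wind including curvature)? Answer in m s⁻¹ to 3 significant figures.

Around a high, pressure-gradient force acts outward with centrifugal, so Coriolis balances both:
fV = (1/ρ)|∂P/∂n| + V²/R  →  V² − fR·V + fR·V_g = 0
With fR = 1.01×10⁻⁴ × 1652×10³ m = 167 m/s:
V = [fR − √((fR)² − 4 fR V_g)]/2 = [167 − √(167² − 4×167×18)]/2 = 20.5 m/s
Supergeostrophic (V > V_g = 18 m/s), as expected around a high.

20.5 m s⁻¹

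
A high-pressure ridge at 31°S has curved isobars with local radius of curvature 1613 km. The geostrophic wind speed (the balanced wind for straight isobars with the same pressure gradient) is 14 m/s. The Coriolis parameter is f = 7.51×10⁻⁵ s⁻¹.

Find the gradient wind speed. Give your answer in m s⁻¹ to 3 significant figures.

Around a high, pressure-gradient force acts outward with centrifugal, so Coriolis balances both:
fV = (1/ρ)|∂P/∂n| + V²/R  →  V² − fR·V + fR·V_g = 0
With fR = 7.51×10⁻⁵ × 1613×10³ m = 121 m/s:
V = [fR − √((fR)² − 4 fR V_g)]/2 = [121 − √(121² − 4×121×14)]/2 = 16.2 m/s
Supergeostrophic (V > V_g = 14 m/s), as expected around a high.

16.2 m s⁻¹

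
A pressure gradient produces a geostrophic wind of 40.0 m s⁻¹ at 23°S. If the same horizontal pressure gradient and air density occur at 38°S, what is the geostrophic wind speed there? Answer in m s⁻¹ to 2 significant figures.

With the same pressure gradient and density, V_g ∝ 1/f ∝ 1/sin φ.
V₂ = V₁ · sin φ₁ / sin φ₂ = 40.0 × sin 23° / sin 38°
V₂ = 40.0 × 0.3907/0.6157 = 25 m s⁻¹

25 m s⁻¹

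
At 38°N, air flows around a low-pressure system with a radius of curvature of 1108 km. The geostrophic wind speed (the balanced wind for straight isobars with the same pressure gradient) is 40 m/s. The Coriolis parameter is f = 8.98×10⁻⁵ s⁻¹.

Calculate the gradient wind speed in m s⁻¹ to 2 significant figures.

31 m s⁻¹

Around a low, centrifugal force acts outward with Coriolis, so pressure-gradient force balances both:
(1/ρ)|∂P/∂n| = fV + V²/R  →  V² + fR·V − fR·V_g = 0
With fR = 8.98×10⁻⁵ × 1108×10³ m = 99.5 m/s:
V = [−fR + √((fR)² + 4 fR V_g)]/2 = [−99.5 + √(99.5² + 4×99.5×40)]/2 = 30.6 m/s
Subgeostrophic (V < V_g = 40 m/s), as expected around a low.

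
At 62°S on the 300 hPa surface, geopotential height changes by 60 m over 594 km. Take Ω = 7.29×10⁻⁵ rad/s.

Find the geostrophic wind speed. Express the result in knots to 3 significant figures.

Coriolis parameter at 62°S:
f = 2Ω sin φ = 2 × 7.29×10⁻⁵ × sin 62° = 1.29×10⁻⁴ s⁻¹
Height gradient: |∂Z/∂n| = 60 m / 594000 m = 1.01×10⁻⁴
On a pressure surface, geostrophic balance gives V_g = (g/f)|∂Z/∂n|:
V_g = 9.81 × 1.01×10⁻⁴ / 1.29×10⁻⁴ = 7.70 m/s
Converting: 7.70 m/s × 1.944 = 15.0 knots

15.0 knots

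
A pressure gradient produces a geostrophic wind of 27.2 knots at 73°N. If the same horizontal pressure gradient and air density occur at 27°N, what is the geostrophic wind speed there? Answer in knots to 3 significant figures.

57.3 knots

With the same pressure gradient and density, V_g ∝ 1/f ∝ 1/sin φ.
V₂ = V₁ · sin φ₁ / sin φ₂ = 27.2 × sin 73° / sin 27°
V₂ = 27.2 × 0.9563/0.4540 = 57.3 knots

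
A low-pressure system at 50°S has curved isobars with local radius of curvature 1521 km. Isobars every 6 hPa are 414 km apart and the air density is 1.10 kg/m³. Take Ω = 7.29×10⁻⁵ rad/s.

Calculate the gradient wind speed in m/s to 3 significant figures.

Coriolis parameter at 50°S:
f = 2Ω sin φ = 2 × 7.29×10⁻⁵ × sin 50° = 1.12×10⁻⁴ s⁻¹
Pressure gradient: |∂P/∂n| = 600 Pa / 414000 m = 1.45×10⁻³ Pa/m
Geostrophic speed: V_g = |∂P/∂n|/(fρ) = 1.45×10⁻³/(1.12×10⁻⁴ × 1.10) = 11.8 m/s
Around a low, centrifugal force acts outward with Coriolis, so pressure-gradient force balances both:
(1/ρ)|∂P/∂n| = fV + V²/R  →  V² + fR·V − fR·V_g = 0
With fR = 1.12×10⁻⁴ × 1521×10³ m = 170 m/s:
V = [−fR + √((fR)² + 4 fR V_g)]/2 = [−170 + √(170² + 4×170×11.8)]/2 = 11.1 m/s
Subgeostrophic (V < V_g = 11.8 m/s), as expected around a low.

11.1 m/s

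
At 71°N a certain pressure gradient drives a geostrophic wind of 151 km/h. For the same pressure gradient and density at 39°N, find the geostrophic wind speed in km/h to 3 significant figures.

With the same pressure gradient and density, V_g ∝ 1/f ∝ 1/sin φ.
V₂ = V₁ · sin φ₁ / sin φ₂ = 151 × sin 71° / sin 39°
V₂ = 151 × 0.9455/0.6293 = 227 km/h

227 km/h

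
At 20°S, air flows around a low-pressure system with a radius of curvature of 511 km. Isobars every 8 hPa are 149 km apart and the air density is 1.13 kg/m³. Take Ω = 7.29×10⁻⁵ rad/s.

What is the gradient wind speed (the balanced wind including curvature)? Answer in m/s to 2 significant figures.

38 m/s

Coriolis parameter at 20°S:
f = 2Ω sin φ = 2 × 7.29×10⁻⁵ × sin 20° = 4.99×10⁻⁵ s⁻¹
Pressure gradient: |∂P/∂n| = 800 Pa / 149000 m = 5.37×10⁻³ Pa/m
Geostrophic speed: V_g = |∂P/∂n|/(fρ) = 5.37×10⁻³/(4.99×10⁻⁵ × 1.13) = 95.3 m/s
Around a low, centrifugal force acts outward with Coriolis, so pressure-gradient force balances both:
(1/ρ)|∂P/∂n| = fV + V²/R  →  V² + fR·V − fR·V_g = 0
With fR = 4.99×10⁻⁵ × 511×10³ m = 25.5 m/s:
V = [−fR + √((fR)² + 4 fR V_g)]/2 = [−25.5 + √(25.5² + 4×25.5×95.3)]/2 = 38.2 m/s
Subgeostrophic (V < V_g = 95.3 m/s), as expected around a low.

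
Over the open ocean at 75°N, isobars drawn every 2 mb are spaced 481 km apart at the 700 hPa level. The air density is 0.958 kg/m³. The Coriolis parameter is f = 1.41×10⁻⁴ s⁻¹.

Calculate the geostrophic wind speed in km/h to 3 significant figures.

11.1 km/h

Pressure gradient: |∂P/∂n| = 200 Pa / 481000 m = 4.16×10⁻⁴ Pa/m
Geostrophic balance (pressure-gradient force = Coriolis force):
V_g = (1/(fρ)) |∂P/∂n| = 4.16×10⁻⁴ / (1.41×10⁻⁴ × 0.958) = 3.08 m/s
Converting: 3.08 m/s × 3.6 = 11.1 km/h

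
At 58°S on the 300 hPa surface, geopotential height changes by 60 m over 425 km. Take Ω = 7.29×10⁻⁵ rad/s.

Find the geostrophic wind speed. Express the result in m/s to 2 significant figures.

11 m/s

Coriolis parameter at 58°S:
f = 2Ω sin φ = 2 × 7.29×10⁻⁵ × sin 58° = 1.24×10⁻⁴ s⁻¹
Height gradient: |∂Z/∂n| = 60 m / 425000 m = 1.41×10⁻⁴
On a pressure surface, geostrophic balance gives V_g = (g/f)|∂Z/∂n|:
V_g = 9.81 × 1.41×10⁻⁴ / 1.24×10⁻⁴ = 11.2 m/s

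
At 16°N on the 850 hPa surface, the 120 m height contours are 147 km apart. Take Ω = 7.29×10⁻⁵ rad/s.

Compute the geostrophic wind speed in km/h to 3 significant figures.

Coriolis parameter at 16°N:
f = 2Ω sin φ = 2 × 7.29×10⁻⁵ × sin 16° = 4.02×10⁻⁵ s⁻¹
Height gradient: |∂Z/∂n| = 120 m / 147000 m = 8.16×10⁻⁴
On a pressure surface, geostrophic balance gives V_g = (g/f)|∂Z/∂n|:
V_g = 9.81 × 8.16×10⁻⁴ / 4.02×10⁻⁵ = 199 m/s
Converting: 199 m/s × 3.6 = 717 km/h

717 km/h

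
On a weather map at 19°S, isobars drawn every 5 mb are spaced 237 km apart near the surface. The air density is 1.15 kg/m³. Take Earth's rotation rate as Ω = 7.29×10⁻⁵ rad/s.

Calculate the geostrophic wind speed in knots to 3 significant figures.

Coriolis parameter at 19°S:
f = 2Ω sin φ = 2 × 7.29×10⁻⁵ × sin 19° = 4.75×10⁻⁵ s⁻¹
Pressure gradient: |∂P/∂n| = 500 Pa / 237000 m = 2.11×10⁻³ Pa/m
Geostrophic balance (pressure-gradient force = Coriolis force):
V_g = (1/(fρ)) |∂P/∂n| = 2.11×10⁻³ / (4.75×10⁻⁵ × 1.15) = 38.6 m/s
Converting: 38.6 m/s × 1.944 = 75.1 knots

75.1 knots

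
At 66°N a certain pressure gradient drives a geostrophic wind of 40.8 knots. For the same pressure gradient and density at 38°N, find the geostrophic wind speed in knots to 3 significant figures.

With the same pressure gradient and density, V_g ∝ 1/f ∝ 1/sin φ.
V₂ = V₁ · sin φ₁ / sin φ₂ = 40.8 × sin 66° / sin 38°
V₂ = 40.8 × 0.9135/0.6157 = 60.5 knots

60.5 knots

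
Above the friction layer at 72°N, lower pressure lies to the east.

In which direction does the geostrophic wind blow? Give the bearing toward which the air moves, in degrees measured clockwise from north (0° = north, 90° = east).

The pressure-gradient force points toward the east (bearing 090°).
Geostrophic balance: in the Northern Hemisphere the Coriolis force deflects motion to the right, so the geostrophic wind blows 90° to the right of the pressure-gradient force (low pressure on the left).
Rotating 090° by 90° clockwise gives 180° — the wind blows toward the south.

180°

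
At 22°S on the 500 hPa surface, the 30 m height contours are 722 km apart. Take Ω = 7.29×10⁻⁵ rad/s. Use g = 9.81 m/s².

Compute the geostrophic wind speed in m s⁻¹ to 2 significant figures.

7.5 m s⁻¹

Coriolis parameter at 22°S:
f = 2Ω sin φ = 2 × 7.29×10⁻⁵ × sin 22° = 5.46×10⁻⁵ s⁻¹
Height gradient: |∂Z/∂n| = 30 m / 722000 m = 4.16×10⁻⁵
On a pressure surface, geostrophic balance gives V_g = (g/f)|∂Z/∂n|:
V_g = 9.81 × 4.16×10⁻⁵ / 5.46×10⁻⁵ = 7.46 m/s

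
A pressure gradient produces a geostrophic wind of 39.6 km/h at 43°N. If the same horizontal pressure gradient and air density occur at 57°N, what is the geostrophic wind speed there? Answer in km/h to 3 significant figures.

32.2 km/h

With the same pressure gradient and density, V_g ∝ 1/f ∝ 1/sin φ.
V₂ = V₁ · sin φ₁ / sin φ₂ = 39.6 × sin 43° / sin 57°
V₂ = 39.6 × 0.6820/0.8387 = 32.2 km/h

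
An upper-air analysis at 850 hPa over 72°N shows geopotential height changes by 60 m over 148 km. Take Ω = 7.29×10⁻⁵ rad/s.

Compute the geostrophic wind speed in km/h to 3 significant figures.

Coriolis parameter at 72°N:
f = 2Ω sin φ = 2 × 7.29×10⁻⁵ × sin 72° = 1.39×10⁻⁴ s⁻¹
Height gradient: |∂Z/∂n| = 60 m / 148000 m = 4.05×10⁻⁴
On a pressure surface, geostrophic balance gives V_g = (g/f)|∂Z/∂n|:
V_g = 9.81 × 4.05×10⁻⁴ / 1.39×10⁻⁴ = 28.7 m/s
Converting: 28.7 m/s × 3.6 = 103 km/h

103 km/h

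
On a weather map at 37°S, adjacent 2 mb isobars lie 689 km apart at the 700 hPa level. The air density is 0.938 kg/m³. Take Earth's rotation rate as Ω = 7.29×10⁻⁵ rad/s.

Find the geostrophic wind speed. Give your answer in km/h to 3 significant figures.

12.7 km/h

Coriolis parameter at 37°S:
f = 2Ω sin φ = 2 × 7.29×10⁻⁵ × sin 37° = 8.77×10⁻⁵ s⁻¹
Pressure gradient: |∂P/∂n| = 200 Pa / 689000 m = 2.90×10⁻⁴ Pa/m
Geostrophic balance (pressure-gradient force = Coriolis force):
V_g = (1/(fρ)) |∂P/∂n| = 2.90×10⁻⁴ / (8.77×10⁻⁵ × 0.938) = 3.53 m/s
Converting: 3.53 m/s × 3.6 = 12.7 km/h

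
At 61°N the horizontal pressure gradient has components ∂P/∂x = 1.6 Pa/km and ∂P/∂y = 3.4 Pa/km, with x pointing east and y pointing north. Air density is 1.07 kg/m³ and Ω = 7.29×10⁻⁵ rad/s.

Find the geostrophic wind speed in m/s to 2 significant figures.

28 m/s

Coriolis parameter at 61°N:
f = 2Ω sin φ = 2 × 7.29×10⁻⁵ × sin 61° = 1.28×10⁻⁴ s⁻¹
Component geostrophic relations (x east, y north):
u_g = −(1/(fρ)) ∂P/∂y,  v_g = (1/(fρ)) ∂P/∂x
u_g = −(3.4×10⁻³)/(1.28×10⁻⁴ × 1.07) = −24.9 m/s;  v_g = (1.6×10⁻³)/(1.28×10⁻⁴ × 1.07) = 11.7 m/s
|V_g| = √(u_g² + v_g²) = 27.5 m/s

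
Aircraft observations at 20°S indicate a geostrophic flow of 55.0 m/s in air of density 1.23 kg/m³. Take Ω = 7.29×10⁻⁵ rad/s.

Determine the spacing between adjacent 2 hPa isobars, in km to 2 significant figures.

Coriolis parameter at 20°S:
f = 2Ω sin φ = 2 × 7.29×10⁻⁵ × sin 20° = 4.99×10⁻⁵ s⁻¹
Geostrophic balance rearranged: |∂P/∂n| = f ρ V_g
|∂P/∂n| = 4.99×10⁻⁵ × 1.23 × 55.0 = 3.37×10⁻³ Pa/m
Isobar spacing: Δn = ΔP/|∂P/∂n| = 200 Pa / 3.37×10⁻³ Pa/m = 59286 m ≈ 59 km

59 km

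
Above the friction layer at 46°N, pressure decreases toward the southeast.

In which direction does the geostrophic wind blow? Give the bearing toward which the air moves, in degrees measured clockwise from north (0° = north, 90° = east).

The pressure-gradient force points toward the southeast (bearing 135°).
Geostrophic balance: in the Northern Hemisphere the Coriolis force deflects motion to the right, so the geostrophic wind blows 90° to the right of the pressure-gradient force (low pressure on the left).
Rotating 135° by 90° clockwise gives 225° — the wind blows toward the southwest.

225°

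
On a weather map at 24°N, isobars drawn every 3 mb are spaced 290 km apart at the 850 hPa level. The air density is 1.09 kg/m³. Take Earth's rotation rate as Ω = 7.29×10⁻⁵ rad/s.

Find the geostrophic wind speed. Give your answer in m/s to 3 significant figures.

Coriolis parameter at 24°N:
f = 2Ω sin φ = 2 × 7.29×10⁻⁵ × sin 24° = 5.93×10⁻⁵ s⁻¹
Pressure gradient: |∂P/∂n| = 300 Pa / 290000 m = 1.03×10⁻³ Pa/m
Geostrophic balance (pressure-gradient force = Coriolis force):
V_g = (1/(fρ)) |∂P/∂n| = 1.03×10⁻³ / (5.93×10⁻⁵ × 1.09) = 16.0 m/s

16.0 m/s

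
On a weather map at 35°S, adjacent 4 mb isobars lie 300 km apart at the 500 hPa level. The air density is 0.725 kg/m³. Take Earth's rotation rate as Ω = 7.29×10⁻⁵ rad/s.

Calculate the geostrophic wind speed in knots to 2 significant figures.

43 knots

Coriolis parameter at 35°S:
f = 2Ω sin φ = 2 × 7.29×10⁻⁵ × sin 35° = 8.36×10⁻⁵ s⁻¹
Pressure gradient: |∂P/∂n| = 400 Pa / 300000 m = 1.33×10⁻³ Pa/m
Geostrophic balance (pressure-gradient force = Coriolis force):
V_g = (1/(fρ)) |∂P/∂n| = 1.33×10⁻³ / (8.36×10⁻⁵ × 0.725) = 22.0 m/s
Converting: 22.0 m/s × 1.944 = 43 knots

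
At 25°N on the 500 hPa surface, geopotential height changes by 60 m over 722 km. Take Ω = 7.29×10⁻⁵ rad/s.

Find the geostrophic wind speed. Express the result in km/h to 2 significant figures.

Coriolis parameter at 25°N:
f = 2Ω sin φ = 2 × 7.29×10⁻⁵ × sin 25° = 6.16×10⁻⁵ s⁻¹
Height gradient: |∂Z/∂n| = 60 m / 722000 m = 8.31×10⁻⁵
On a pressure surface, geostrophic balance gives V_g = (g/f)|∂Z/∂n|:
V_g = 9.81 × 8.31×10⁻⁵ / 6.16×10⁻⁵ = 13.2 m/s
Converting: 13.2 m/s × 3.6 = 48 km/h

48 km/h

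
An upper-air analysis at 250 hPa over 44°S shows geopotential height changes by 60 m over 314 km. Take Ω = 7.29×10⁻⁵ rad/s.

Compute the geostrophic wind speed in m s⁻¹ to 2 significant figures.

19 m s⁻¹

Coriolis parameter at 44°S:
f = 2Ω sin φ = 2 × 7.29×10⁻⁵ × sin 44° = 1.01×10⁻⁴ s⁻¹
Height gradient: |∂Z/∂n| = 60 m / 314000 m = 1.91×10⁻⁴
On a pressure surface, geostrophic balance gives V_g = (g/f)|∂Z/∂n|:
V_g = 9.81 × 1.91×10⁻⁴ / 1.01×10⁻⁴ = 18.5 m/s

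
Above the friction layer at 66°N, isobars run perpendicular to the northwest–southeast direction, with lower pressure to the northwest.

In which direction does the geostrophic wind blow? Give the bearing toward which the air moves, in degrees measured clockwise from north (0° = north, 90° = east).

045°

The pressure-gradient force points toward the northwest (bearing 315°).
Geostrophic balance: in the Northern Hemisphere the Coriolis force deflects motion to the right, so the geostrophic wind blows 90° to the right of the pressure-gradient force (low pressure on the left).
Rotating 315° by 90° clockwise gives 045° — the wind blows toward the northeast.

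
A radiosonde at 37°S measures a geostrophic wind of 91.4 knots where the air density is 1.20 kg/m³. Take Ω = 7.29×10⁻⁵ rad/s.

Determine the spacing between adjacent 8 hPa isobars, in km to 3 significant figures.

Coriolis parameter at 37°S:
f = 2Ω sin φ = 2 × 7.29×10⁻⁵ × sin 37° = 8.77×10⁻⁵ s⁻¹
Wind speed in SI: 91.4 knots = 47.0 m/s
Geostrophic balance rearranged: |∂P/∂n| = f ρ V_g
|∂P/∂n| = 8.77×10⁻⁵ × 1.20 × 47.0 = 4.95×10⁻³ Pa/m
Isobar spacing: Δn = ΔP/|∂P/∂n| = 800 Pa / 4.95×10⁻³ Pa/m = 161586 m ≈ 162 km

162 km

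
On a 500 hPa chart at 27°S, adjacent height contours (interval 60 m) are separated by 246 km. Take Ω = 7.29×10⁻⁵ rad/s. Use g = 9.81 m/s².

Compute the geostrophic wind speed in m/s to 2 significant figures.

Coriolis parameter at 27°S:
f = 2Ω sin φ = 2 × 7.29×10⁻⁵ × sin 27° = 6.62×10⁻⁵ s⁻¹
Height gradient: |∂Z/∂n| = 60 m / 246000 m = 2.44×10⁻⁴
On a pressure surface, geostrophic balance gives V_g = (g/f)|∂Z/∂n|:
V_g = 9.81 × 2.44×10⁻⁴ / 6.62×10⁻⁵ = 36.1 m/s

36 m/s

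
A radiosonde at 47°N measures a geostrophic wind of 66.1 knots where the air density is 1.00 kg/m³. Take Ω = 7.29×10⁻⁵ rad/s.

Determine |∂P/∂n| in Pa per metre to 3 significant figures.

3.63×10⁻³ Pa/m

Coriolis parameter at 47°N:
f = 2Ω sin φ = 2 × 7.29×10⁻⁵ × sin 47° = 1.07×10⁻⁴ s⁻¹
Wind speed in SI: 66.1 knots = 34.0 m/s
Geostrophic balance rearranged: |∂P/∂n| = f ρ V_g
|∂P/∂n| = 1.07×10⁻⁴ × 1.00 × 34.0 = 3.63×10⁻³ Pa/m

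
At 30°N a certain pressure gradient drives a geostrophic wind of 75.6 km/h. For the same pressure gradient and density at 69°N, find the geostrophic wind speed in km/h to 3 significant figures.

40.5 km/h

With the same pressure gradient and density, V_g ∝ 1/f ∝ 1/sin φ.
V₂ = V₁ · sin φ₁ / sin φ₂ = 75.6 × sin 30° / sin 69°
V₂ = 75.6 × 0.5000/0.9336 = 40.5 km/h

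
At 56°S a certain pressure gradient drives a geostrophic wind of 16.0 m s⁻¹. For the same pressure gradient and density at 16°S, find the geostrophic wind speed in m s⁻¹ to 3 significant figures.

With the same pressure gradient and density, V_g ∝ 1/f ∝ 1/sin φ.
V₂ = V₁ · sin φ₁ / sin φ₂ = 16.0 × sin 56° / sin 16°
V₂ = 16.0 × 0.8290/0.2756 = 48.1 m s⁻¹

48.1 m s⁻¹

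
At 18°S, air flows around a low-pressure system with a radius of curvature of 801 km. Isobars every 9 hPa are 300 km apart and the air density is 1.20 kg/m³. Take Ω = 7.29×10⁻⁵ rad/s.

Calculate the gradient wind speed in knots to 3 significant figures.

58.7 knots

Coriolis parameter at 18°S:
f = 2Ω sin φ = 2 × 7.29×10⁻⁵ × sin 18° = 4.51×10⁻⁵ s⁻¹
Pressure gradient: |∂P/∂n| = 900 Pa / 300000 m = 3.00×10⁻³ Pa/m
Geostrophic speed: V_g = |∂P/∂n|/(fρ) = 3.00×10⁻³/(4.51×10⁻⁵ × 1.20) = 55.5 m/s
Around a low, centrifugal force acts outward with Coriolis, so pressure-gradient force balances both:
(1/ρ)|∂P/∂n| = fV + V²/R  →  V² + fR·V − fR·V_g = 0
With fR = 4.51×10⁻⁵ × 801×10³ m = 36.1 m/s:
V = [−fR + √((fR)² + 4 fR V_g)]/2 = [−36.1 + √(36.1² + 4×36.1×55.5)]/2 = 30.2 m/s
Subgeostrophic (V < V_g = 55.5 m/s), as expected around a low.
Converting: 30.2 m/s × 1.944 = 58.7 knots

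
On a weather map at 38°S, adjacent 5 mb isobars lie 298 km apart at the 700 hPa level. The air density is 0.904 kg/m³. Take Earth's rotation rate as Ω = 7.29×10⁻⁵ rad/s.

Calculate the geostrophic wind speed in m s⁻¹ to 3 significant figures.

Coriolis parameter at 38°S:
f = 2Ω sin φ = 2 × 7.29×10⁻⁵ × sin 38° = 8.98×10⁻⁵ s⁻¹
Pressure gradient: |∂P/∂n| = 500 Pa / 298000 m = 1.68×10⁻³ Pa/m
Geostrophic balance (pressure-gradient force = Coriolis force):
V_g = (1/(fρ)) |∂P/∂n| = 1.68×10⁻³ / (8.98×10⁻⁵ × 0.904) = 20.7 m/s

20.7 m s⁻¹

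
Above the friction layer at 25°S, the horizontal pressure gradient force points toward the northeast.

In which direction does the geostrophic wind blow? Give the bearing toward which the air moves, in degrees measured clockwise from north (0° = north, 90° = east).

The pressure-gradient force points toward the northeast (bearing 045°).
Geostrophic balance: in the Southern Hemisphere the Coriolis force deflects motion to the left, so the geostrophic wind blows 90° to the left of the pressure-gradient force (low pressure on the right).
Rotating 045° by 90° counterclockwise gives 315° — the wind blows toward the northwest.

315°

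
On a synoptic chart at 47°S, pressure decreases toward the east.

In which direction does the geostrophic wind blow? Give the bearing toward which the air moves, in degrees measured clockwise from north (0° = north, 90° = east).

The pressure-gradient force points toward the east (bearing 090°).
Geostrophic balance: in the Southern Hemisphere the Coriolis force deflects motion to the left, so the geostrophic wind blows 90° to the left of the pressure-gradient force (low pressure on the right).
Rotating 090° by 90° counterclockwise gives 000° — the wind blows toward the north.

000°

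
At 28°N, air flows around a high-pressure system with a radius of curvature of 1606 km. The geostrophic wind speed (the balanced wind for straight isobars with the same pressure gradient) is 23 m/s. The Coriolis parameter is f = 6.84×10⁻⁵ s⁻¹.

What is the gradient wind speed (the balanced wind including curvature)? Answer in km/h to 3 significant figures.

118 km/h

Around a high, pressure-gradient force acts outward with centrifugal, so Coriolis balances both:
fV = (1/ρ)|∂P/∂n| + V²/R  →  V² − fR·V + fR·V_g = 0
With fR = 6.84×10⁻⁵ × 1606×10³ m = 110 m/s:
V = [fR − √((fR)² − 4 fR V_g)]/2 = [110 − √(110² − 4×110×23)]/2 = 32.8 m/s
Supergeostrophic (V > V_g = 23 m/s), as expected around a high.
Converting: 32.8 m/s × 3.6 = 118 km/h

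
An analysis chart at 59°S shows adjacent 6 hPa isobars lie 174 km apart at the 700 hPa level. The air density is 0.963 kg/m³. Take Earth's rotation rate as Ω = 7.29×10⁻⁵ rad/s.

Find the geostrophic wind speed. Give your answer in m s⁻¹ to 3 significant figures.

28.7 m s⁻¹

Coriolis parameter at 59°S:
f = 2Ω sin φ = 2 × 7.29×10⁻⁵ × sin 59° = 1.25×10⁻⁴ s⁻¹
Pressure gradient: |∂P/∂n| = 600 Pa / 174000 m = 3.45×10⁻³ Pa/m
Geostrophic balance (pressure-gradient force = Coriolis force):
V_g = (1/(fρ)) |∂P/∂n| = 3.45×10⁻³ / (1.25×10⁻⁴ × 0.963) = 28.7 m/s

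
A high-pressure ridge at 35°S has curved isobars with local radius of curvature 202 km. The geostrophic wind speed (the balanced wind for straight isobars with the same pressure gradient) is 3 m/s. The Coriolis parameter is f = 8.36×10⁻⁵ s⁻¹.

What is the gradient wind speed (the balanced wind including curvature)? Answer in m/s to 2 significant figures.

Around a high, pressure-gradient force acts outward with centrifugal, so Coriolis balances both:
fV = (1/ρ)|∂P/∂n| + V²/R  →  V² − fR·V + fR·V_g = 0
With fR = 8.36×10⁻⁵ × 202×10³ m = 16.9 m/s:
V = [fR − √((fR)² − 4 fR V_g)]/2 = [16.9 − √(16.9² − 4×16.9×3)]/2 = 3.9 m/s
Supergeostrophic (V > V_g = 3 m/s), as expected around a high.

3.9 m/s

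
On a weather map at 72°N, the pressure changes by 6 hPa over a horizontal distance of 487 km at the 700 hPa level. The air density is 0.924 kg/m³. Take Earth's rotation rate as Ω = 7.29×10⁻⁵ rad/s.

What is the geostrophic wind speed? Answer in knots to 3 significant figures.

Coriolis parameter at 72°N:
f = 2Ω sin φ = 2 × 7.29×10⁻⁵ × sin 72° = 1.39×10⁻⁴ s⁻¹
Pressure gradient: |∂P/∂n| = 600 Pa / 487000 m = 1.23×10⁻³ Pa/m
Geostrophic balance (pressure-gradient force = Coriolis force):
V_g = (1/(fρ)) |∂P/∂n| = 1.23×10⁻³ / (1.39×10⁻⁴ × 0.924) = 9.62 m/s
Converting: 9.62 m/s × 1.944 = 18.7 knots

18.7 knots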